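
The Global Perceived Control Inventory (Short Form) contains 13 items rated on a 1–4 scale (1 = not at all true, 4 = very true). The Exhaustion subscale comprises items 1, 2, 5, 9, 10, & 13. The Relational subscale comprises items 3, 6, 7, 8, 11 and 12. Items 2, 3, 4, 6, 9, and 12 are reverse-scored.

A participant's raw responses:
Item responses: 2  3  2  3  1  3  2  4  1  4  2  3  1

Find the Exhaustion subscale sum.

14

Exhaustion items: 1, 2, 5, 9, 10, 13.
Of these, items 2 & 9 are reverse-scored; reverse-coded value = 5 − response.
  item 1: 2
  item 2: 5 − 3 = 2
  item 5: 1
  item 9: 5 − 1 = 4
  item 10: 4
  item 13: 1
Sum = 2 + 2 + 1 + 4 + 4 + 1 = 14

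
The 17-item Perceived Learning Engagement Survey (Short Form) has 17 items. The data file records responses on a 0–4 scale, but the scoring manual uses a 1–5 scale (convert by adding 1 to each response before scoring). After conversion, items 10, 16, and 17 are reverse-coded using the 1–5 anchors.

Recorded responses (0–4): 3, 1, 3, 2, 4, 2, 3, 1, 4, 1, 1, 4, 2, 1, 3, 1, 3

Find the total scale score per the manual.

Convert to 1–5: 4, 2, 4, 3, 5, 3, 4, 2, 5, 2, 2, 5, 3, 2, 4, 2, 4
Reverse-coded (reverse-coded value = 6 − response):
  item 10: 6 − 2 = 4
  item 16: 6 − 2 = 4
  item 17: 6 − 4 = 2
Scored: 4, 2, 4, 3, 5, 3, 4, 2, 5, 4, 2, 5, 3, 2, 4, 4, 2
Total = 58

58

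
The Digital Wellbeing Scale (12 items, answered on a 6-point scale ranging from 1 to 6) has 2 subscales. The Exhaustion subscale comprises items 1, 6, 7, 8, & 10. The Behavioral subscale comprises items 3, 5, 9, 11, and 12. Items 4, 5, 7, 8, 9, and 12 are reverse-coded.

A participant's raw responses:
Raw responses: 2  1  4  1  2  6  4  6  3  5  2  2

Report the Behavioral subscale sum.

20

Behavioral items: 3, 5, 9, 11, 12.
Of these, items 5, 9, and 12 are reverse-coded; reverse-coded value = 7 − response.
  item 3: 4
  item 5: 7 − 2 = 5
  item 9: 7 − 3 = 4
  item 11: 2
  item 12: 7 − 2 = 5
Sum = 4 + 5 + 4 + 2 + 5 = 20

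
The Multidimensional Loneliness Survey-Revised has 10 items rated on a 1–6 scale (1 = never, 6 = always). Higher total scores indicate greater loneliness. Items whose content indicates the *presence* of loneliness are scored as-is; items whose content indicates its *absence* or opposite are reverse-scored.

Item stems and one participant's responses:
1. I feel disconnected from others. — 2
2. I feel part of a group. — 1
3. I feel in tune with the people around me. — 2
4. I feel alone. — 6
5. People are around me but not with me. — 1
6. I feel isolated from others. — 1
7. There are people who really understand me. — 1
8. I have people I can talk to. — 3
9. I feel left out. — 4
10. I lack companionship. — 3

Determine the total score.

Items 2, 3, 7, 8 describe the absence/opposite of loneliness → reverse-score.
on a 1–6 scale, reversed = 7 − raw.
  item 1: 2
  item 2: 7 − 1 = 6
  item 3: 7 − 2 = 5
  item 4: 6
  item 5: 1
  item 6: 1
  item 7: 7 − 1 = 6
  item 8: 7 − 3 = 4
  item 9: 4
  item 10: 3
Total = 2 + 6 + 5 + 6 + 1 + 1 + 6 + 4 + 4 + 3 = 38

38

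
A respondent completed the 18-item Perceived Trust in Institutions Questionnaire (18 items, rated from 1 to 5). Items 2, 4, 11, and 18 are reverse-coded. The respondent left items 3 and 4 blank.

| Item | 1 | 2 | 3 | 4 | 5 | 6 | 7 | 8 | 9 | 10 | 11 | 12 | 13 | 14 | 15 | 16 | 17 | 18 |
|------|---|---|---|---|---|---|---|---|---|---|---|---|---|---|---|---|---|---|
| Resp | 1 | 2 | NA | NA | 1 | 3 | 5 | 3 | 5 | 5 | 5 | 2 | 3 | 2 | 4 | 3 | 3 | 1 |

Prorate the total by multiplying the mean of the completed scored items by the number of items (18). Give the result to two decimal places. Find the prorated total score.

Reverse-coded (reverse-coded value = 6 − response):
  item 2: 6 − 2 = 4
  item 11: 6 − 5 = 1
  item 18: 6 − 1 = 5
Completed scored items (16 of 18): 1, 4, 1, 3, 5, 3, 5, 5, 1, 2, 3, 2, 4, 3, 3, 5; sum = 50.
Person mean = 50 / 16 ≈ 3.1250
Prorated total = (50 / 16) × 18 = 56.25 (to 2 dp)

56.25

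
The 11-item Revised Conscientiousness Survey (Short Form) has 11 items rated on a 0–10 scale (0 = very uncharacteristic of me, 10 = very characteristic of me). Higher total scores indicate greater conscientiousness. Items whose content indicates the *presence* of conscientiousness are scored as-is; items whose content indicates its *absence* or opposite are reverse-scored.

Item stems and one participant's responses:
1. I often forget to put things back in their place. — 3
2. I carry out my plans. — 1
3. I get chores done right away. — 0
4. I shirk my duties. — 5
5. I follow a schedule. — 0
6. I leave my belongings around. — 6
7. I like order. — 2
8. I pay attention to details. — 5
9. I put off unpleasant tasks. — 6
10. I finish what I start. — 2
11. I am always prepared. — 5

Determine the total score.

35

Items 1, 4, 6, 9 describe the absence/opposite of conscientiousness → reverse-score.
reverse-coded value = 10 − response.
  item 1: 10 − 3 = 7
  item 2: 1
  item 3: 0
  item 4: 10 − 5 = 5
  item 5: 0
  item 6: 10 − 6 = 4
  item 7: 2
  item 8: 5
  item 9: 10 − 6 = 4
  item 10: 2
  item 11: 5
Total = 7 + 1 + 0 + 5 + 0 + 4 + 2 + 5 + 4 + 2 + 5 = 35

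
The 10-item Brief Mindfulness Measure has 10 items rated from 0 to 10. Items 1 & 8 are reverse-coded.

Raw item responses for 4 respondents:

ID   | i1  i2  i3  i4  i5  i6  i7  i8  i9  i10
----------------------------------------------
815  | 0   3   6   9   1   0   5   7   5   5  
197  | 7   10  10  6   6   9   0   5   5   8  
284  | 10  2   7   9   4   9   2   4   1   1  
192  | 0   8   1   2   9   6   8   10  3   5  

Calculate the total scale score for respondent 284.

41

Respondent 284 raw: 10, 2, 7, 9, 4, 9, 2, 4, 1, 1.
Reverse-coded (reversed = (0+10) − raw = 10 − raw):
  item 1: 10 − 10 = 0
  item 2: 2
  item 3: 7
  item 4: 9
  item 5: 4
  item 6: 9
  item 7: 2
  item 8: 10 − 4 = 6
  item 9: 1
  item 10: 1
Sum = 0 + 2 + 7 + 9 + 4 + 9 + 2 + 6 + 1 + 1 = 41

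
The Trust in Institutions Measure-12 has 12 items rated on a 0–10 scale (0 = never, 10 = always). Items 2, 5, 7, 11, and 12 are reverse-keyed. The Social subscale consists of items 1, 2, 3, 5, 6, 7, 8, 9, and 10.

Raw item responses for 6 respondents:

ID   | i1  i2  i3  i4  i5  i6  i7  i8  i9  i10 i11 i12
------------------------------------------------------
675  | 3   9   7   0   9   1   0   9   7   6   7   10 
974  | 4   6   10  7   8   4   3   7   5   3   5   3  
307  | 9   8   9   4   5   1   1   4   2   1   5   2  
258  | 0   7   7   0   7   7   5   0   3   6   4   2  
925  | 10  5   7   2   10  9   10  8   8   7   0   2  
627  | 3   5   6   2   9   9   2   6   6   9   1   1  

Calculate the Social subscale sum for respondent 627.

53

Respondent 627 raw: 3, 5, 6, 2, 9, 9, 2, 6, 6, 9, 1, 1.
Social items: 1, 2, 3, 5, 6, 7, 8, 9, 10.
Reverse-coded (on a 0–10 scale, reversed = 10 − raw):
  item 1: 3
  item 2: 10 − 5 = 5
  item 3: 6
  item 5: 10 − 9 = 1
  item 6: 9
  item 7: 10 − 2 = 8
  item 8: 6
  item 9: 6
  item 10: 9
Sum = 3 + 5 + 6 + 1 + 9 + 8 + 6 + 6 + 9 = 53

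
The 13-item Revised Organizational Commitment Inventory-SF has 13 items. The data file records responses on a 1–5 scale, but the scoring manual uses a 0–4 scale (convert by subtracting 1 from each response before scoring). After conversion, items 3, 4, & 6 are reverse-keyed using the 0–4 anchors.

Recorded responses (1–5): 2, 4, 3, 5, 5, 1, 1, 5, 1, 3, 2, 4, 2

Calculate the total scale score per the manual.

Convert to 0–4: 1, 3, 2, 4, 4, 0, 0, 4, 0, 2, 1, 3, 1
Reverse-coded (reversed = (0+4) − raw = 4 − raw):
  item 3: 4 − 2 = 2
  item 4: 4 − 4 = 0
  item 6: 4 − 0 = 4
Scored: 1, 3, 2, 0, 4, 4, 0, 4, 0, 2, 1, 3, 1
Total = 25

25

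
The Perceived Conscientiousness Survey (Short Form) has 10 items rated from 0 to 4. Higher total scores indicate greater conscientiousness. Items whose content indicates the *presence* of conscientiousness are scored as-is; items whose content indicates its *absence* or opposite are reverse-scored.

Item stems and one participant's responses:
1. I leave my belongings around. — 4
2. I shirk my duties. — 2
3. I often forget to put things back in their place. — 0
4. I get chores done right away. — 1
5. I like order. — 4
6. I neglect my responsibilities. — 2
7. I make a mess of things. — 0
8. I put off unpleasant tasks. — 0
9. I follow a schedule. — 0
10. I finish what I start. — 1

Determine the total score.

22

Items 1, 2, 3, 6, 7, 8 describe the absence/opposite of conscientiousness → reverse-score.
reversed = (0+4) − raw = 4 − raw.
  item 1: 4 − 4 = 0
  item 2: 4 − 2 = 2
  item 3: 4 − 0 = 4
  item 4: 1
  item 5: 4
  item 6: 4 − 2 = 2
  item 7: 4 − 0 = 4
  item 8: 4 − 0 = 4
  item 9: 0
  item 10: 1
Total = 0 + 2 + 4 + 1 + 4 + 2 + 4 + 4 + 0 + 1 = 22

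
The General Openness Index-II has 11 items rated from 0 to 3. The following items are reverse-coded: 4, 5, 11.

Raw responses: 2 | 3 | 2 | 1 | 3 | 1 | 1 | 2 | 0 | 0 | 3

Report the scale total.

13

Reverse-coded items (reversed = (0+3) − raw = 3 − raw):
  item 4: 3 − 1 = 2
  item 5: 3 − 3 = 0
  item 11: 3 − 3 = 0
Scored items: 2, 3, 2, 2, 0, 1, 1, 2, 0, 0, 0
Total = 2 + 3 + 2 + 2 + 0 + 1 + 1 + 2 + 0 + 0 + 0 = 13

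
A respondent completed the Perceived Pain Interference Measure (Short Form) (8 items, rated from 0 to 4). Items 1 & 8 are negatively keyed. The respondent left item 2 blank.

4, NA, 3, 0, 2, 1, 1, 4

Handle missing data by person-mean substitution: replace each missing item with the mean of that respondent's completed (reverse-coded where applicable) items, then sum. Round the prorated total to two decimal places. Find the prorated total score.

8.00

Reverse-coded (reverse-coded value = 4 − response):
  item 1: 4 − 4 = 0
  item 8: 4 − 4 = 0
Completed scored items (7 of 8): 0, 3, 0, 2, 1, 1, 0; sum = 7.
Person mean = 7 / 7 ≈ 1.0000
Prorated total = (7 / 7) × 8 = 8.00 (to 2 dp)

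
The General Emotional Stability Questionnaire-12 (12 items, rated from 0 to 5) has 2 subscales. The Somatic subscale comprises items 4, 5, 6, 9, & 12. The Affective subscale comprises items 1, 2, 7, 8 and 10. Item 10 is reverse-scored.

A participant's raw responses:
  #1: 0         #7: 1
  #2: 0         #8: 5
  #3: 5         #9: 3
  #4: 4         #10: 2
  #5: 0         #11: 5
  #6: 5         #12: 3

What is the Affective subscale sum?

Affective items: 1, 2, 7, 8, 10.
Of these, item 10 is reverse-scored; reverse-coded value = 5 − response.
  item 1: 0
  item 2: 0
  item 7: 1
  item 8: 5
  item 10: 5 − 2 = 3
Sum = 0 + 0 + 1 + 5 + 3 = 9

9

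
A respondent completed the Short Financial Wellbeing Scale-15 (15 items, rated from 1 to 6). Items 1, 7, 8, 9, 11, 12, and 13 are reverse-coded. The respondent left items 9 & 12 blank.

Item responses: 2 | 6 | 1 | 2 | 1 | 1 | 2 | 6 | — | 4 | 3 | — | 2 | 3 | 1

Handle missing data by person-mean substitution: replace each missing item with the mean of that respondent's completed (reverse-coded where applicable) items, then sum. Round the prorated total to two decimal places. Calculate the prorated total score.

Reverse-coded (reversed = (1+6) − raw = 7 − raw):
  item 1: 7 − 2 = 5
  item 7: 7 − 2 = 5
  item 8: 7 − 6 = 1
  item 11: 7 − 3 = 4
  item 13: 7 − 2 = 5
Completed scored items (13 of 15): 5, 6, 1, 2, 1, 1, 5, 1, 4, 4, 5, 3, 1; sum = 39.
Person mean = 39 / 13 ≈ 3.0000
Prorated total = (39 / 13) × 15 = 45.00 (to 2 dp)

45.00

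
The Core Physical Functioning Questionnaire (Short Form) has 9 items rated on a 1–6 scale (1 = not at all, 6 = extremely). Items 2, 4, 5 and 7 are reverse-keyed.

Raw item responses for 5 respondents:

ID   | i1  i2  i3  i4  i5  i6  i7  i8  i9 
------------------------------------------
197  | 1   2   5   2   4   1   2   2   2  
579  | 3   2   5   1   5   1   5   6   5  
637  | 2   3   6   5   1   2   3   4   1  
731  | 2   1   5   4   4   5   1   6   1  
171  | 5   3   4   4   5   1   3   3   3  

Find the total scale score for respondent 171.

29

Respondent 171 raw: 5, 3, 4, 4, 5, 1, 3, 3, 3.
Reverse-coded (reversed = (1+6) − raw = 7 − raw):
  item 1: 5
  item 2: 7 − 3 = 4
  item 3: 4
  item 4: 7 − 4 = 3
  item 5: 7 − 5 = 2
  item 6: 1
  item 7: 7 − 3 = 4
  item 8: 3
  item 9: 3
Sum = 5 + 4 + 4 + 3 + 2 + 1 + 4 + 3 + 3 = 29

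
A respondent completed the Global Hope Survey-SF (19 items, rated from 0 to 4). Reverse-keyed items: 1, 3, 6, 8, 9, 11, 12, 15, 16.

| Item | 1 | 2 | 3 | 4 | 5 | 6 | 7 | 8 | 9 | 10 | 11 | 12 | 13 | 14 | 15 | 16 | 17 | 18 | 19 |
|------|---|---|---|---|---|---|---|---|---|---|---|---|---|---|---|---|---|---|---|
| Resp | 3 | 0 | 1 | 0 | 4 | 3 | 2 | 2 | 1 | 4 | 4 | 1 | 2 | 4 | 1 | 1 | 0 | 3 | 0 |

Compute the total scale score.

38

Apply reverse scoring (on a 0–4 scale, reversed = 4 − raw):
  item 1: 4 − 3 = 1
  item 3: 4 − 1 = 3
  item 6: 4 − 3 = 1
  item 8: 4 − 2 = 2
  item 9: 4 − 1 = 3
  item 11: 4 − 4 = 0
  item 12: 4 − 1 = 3
  item 15: 4 − 1 = 3
  item 16: 4 − 1 = 3
After reverse-coding: 1, 0, 3, 0, 4, 1, 2, 2, 3, 4, 0, 3, 2, 4, 3, 3, 0, 3, 0
Total = 1 + 0 + 3 + 0 + 4 + 1 + 2 + 2 + 3 + 4 + 0 + 3 + 2 + 4 + 3 + 3 + 0 + 3 + 0 = 38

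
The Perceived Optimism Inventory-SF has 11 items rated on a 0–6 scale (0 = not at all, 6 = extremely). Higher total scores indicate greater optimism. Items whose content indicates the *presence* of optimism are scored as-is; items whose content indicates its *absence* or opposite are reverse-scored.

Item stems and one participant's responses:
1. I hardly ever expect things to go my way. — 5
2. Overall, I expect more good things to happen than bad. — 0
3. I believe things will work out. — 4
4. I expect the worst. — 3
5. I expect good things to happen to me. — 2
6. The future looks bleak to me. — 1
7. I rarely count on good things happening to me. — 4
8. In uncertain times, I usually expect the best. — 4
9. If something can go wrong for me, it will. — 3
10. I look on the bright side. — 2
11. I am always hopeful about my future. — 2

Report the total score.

Items 1, 4, 6, 7, 9 describe the absence/opposite of optimism → reverse-score.
reverse-coded value = 6 − response.
  item 1: 6 − 5 = 1
  item 2: 0
  item 3: 4
  item 4: 6 − 3 = 3
  item 5: 2
  item 6: 6 − 1 = 5
  item 7: 6 − 4 = 2
  item 8: 4
  item 9: 6 − 3 = 3
  item 10: 2
  item 11: 2
Total = 1 + 0 + 4 + 3 + 2 + 5 + 2 + 4 + 3 + 2 + 2 = 28

28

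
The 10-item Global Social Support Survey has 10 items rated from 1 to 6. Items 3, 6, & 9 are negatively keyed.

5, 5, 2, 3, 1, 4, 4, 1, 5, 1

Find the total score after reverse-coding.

30

Raw sum = 31. Negatively keyed items: 3, 6, 9; their raw sum = 11.
Each reversal replaces raw with 7 − raw, changing the total by 7 − 2·raw per item.
Total = 31 + 3·7 − 2·11 = 31 + 21 − 22 = 30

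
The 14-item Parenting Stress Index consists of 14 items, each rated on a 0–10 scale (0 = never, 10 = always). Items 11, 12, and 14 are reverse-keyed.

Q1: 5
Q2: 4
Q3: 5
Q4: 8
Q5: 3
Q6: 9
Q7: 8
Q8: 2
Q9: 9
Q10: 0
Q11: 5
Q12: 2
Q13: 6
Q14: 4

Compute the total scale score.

Reverse-keyed items use 10 − raw:
  item 11: 10 − 5 = 5
  item 12: 10 − 2 = 8
  item 14: 10 − 4 = 6
Scored items: 5, 4, 5, 8, 3, 9, 8, 2, 9, 0, 5, 8, 6, 6
Total = 5 + 4 + 5 + 8 + 3 + 9 + 8 + 2 + 9 + 0 + 5 + 8 + 6 + 6 = 78

78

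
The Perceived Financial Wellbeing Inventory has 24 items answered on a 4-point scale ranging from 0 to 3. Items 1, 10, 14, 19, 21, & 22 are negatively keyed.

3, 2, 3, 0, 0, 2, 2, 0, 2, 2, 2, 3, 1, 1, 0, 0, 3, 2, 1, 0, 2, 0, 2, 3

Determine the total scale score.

36

Reversing items 1, 10, 14, 19, 21, and 22 with 3 − raw:
Total = (3−3) + 2 + 3 + 0 + 0 + 2 + 2 + 0 + 2 + (3−2) + 2 + 3 + 1 + (3−1) + 0 + 0 + 3 + 2 + (3−1) + 0 + (3−2) + (3−0) + 2 + 3
      = 0 + 2 + 3 + 0 + 0 + 2 + 2 + 0 + 2 + 1 + 2 + 3 + 1 + 2 + 0 + 0 + 3 + 2 + 2 + 0 + 1 + 3 + 2 + 3 = 36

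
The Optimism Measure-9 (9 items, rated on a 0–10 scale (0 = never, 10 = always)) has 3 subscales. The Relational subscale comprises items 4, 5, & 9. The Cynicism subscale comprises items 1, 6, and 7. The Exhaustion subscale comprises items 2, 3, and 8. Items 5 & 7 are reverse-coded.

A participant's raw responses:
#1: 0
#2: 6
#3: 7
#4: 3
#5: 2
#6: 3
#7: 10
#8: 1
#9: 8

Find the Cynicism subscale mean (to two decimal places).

1.00

Cynicism items: 1, 6, 7.
Of these, item 7 is reverse-coded; reversed = (0+10) − raw = 10 − raw.
  item 1: 0
  item 6: 3
  item 7: 10 − 10 = 0
Sum = 0 + 3 + 0 = 3
Mean = 3 / 3 = 1.00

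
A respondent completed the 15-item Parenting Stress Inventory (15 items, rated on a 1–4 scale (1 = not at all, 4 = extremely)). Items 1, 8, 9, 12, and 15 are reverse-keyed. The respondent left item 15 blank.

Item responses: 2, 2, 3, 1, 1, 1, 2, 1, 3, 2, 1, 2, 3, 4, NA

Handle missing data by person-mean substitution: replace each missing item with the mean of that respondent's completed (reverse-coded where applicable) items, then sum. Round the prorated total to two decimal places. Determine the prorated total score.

Reverse-coded (reverse-coded value = 5 − response):
  item 1: 5 − 2 = 3
  item 8: 5 − 1 = 4
  item 9: 5 − 3 = 2
  item 12: 5 − 2 = 3
Completed scored items (14 of 15): 3, 2, 3, 1, 1, 1, 2, 4, 2, 2, 1, 3, 3, 4; sum = 32.
Person mean = 32 / 14 ≈ 2.2857
Prorated total = (32 / 14) × 15 = 34.29 (to 2 dp)

34.29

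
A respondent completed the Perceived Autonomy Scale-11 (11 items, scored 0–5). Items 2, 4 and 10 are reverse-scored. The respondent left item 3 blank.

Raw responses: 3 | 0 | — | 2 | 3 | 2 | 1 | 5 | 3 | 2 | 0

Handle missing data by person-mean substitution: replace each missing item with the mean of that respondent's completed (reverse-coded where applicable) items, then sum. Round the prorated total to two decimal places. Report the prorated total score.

30.80

Reverse-coded (reversed = (0+5) − raw = 5 − raw):
  item 2: 5 − 0 = 5
  item 4: 5 − 2 = 3
  item 10: 5 − 2 = 3
Completed scored items (10 of 11): 3, 5, 3, 3, 2, 1, 5, 3, 3, 0; sum = 28.
Person mean = 28 / 10 ≈ 2.8000
Prorated total = (28 / 10) × 11 = 30.80 (to 2 dp)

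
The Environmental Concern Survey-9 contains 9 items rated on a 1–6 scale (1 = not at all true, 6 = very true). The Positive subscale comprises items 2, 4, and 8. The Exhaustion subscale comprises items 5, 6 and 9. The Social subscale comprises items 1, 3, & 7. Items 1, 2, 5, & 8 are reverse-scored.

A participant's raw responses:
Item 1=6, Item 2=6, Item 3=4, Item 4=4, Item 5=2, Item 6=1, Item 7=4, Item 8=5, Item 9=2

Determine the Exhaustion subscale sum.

8

Exhaustion items: 5, 6, 9.
Of these, item 5 is reverse-scored; reversed = (1+6) − raw = 7 − raw.
  item 5: 7 − 2 = 5
  item 6: 1
  item 9: 2
Sum = 5 + 1 + 2 = 8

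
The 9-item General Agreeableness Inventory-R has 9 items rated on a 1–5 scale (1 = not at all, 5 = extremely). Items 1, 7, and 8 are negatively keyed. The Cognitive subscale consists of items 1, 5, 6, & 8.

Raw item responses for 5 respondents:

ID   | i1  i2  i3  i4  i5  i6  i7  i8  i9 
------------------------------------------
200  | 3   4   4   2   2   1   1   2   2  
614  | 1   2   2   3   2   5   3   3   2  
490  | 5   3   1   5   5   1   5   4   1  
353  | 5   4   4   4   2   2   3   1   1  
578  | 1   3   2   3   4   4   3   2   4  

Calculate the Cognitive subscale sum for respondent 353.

10

Respondent 353 raw: 5, 4, 4, 4, 2, 2, 3, 1, 1.
Cognitive items: 1, 5, 6, 8.
Reverse-coded (reversed = (1+5) − raw = 6 − raw):
  item 1: 6 − 5 = 1
  item 5: 2
  item 6: 2
  item 8: 6 − 1 = 5
Sum = 1 + 2 + 2 + 5 = 10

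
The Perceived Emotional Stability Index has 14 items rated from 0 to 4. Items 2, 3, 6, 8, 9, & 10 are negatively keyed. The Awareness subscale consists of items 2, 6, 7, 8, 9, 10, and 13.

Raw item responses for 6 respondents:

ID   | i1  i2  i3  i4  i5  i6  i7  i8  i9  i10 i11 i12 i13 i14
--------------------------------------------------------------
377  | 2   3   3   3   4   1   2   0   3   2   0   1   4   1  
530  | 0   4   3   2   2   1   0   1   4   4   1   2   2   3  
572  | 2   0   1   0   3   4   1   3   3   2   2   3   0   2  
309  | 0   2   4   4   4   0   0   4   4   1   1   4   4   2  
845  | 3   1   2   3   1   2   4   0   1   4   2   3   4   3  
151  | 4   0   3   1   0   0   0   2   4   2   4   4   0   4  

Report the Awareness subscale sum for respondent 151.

Respondent 151 raw: 4, 0, 3, 1, 0, 0, 0, 2, 4, 2, 4, 4, 0, 4.
Awareness items: 2, 6, 7, 8, 9, 10, 13.
Reverse-coded (reversed = (0+4) − raw = 4 − raw):
  item 2: 4 − 0 = 4
  item 6: 4 − 0 = 4
  item 7: 0
  item 8: 4 − 2 = 2
  item 9: 4 − 4 = 0
  item 10: 4 − 2 = 2
  item 13: 0
Sum = 4 + 4 + 0 + 2 + 0 + 2 + 0 = 12

12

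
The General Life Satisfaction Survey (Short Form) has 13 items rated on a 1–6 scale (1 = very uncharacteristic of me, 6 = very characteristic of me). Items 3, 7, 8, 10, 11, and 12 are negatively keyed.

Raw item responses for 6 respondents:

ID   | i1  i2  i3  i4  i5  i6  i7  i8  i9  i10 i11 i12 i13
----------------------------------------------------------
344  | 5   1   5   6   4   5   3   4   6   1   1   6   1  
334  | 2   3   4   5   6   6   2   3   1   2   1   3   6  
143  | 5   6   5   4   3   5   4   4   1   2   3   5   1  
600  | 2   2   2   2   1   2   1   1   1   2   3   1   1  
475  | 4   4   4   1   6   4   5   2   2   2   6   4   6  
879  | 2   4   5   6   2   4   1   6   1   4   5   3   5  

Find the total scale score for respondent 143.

44

Respondent 143 raw: 5, 6, 5, 4, 3, 5, 4, 4, 1, 2, 3, 5, 1.
Reverse-coded (reversed = (1+6) − raw = 7 − raw):
  item 1: 5
  item 2: 6
  item 3: 7 − 5 = 2
  item 4: 4
  item 5: 3
  item 6: 5
  item 7: 7 − 4 = 3
  item 8: 7 − 4 = 3
  item 9: 1
  item 10: 7 − 2 = 5
  item 11: 7 − 3 = 4
  item 12: 7 − 5 = 2
  item 13: 1
Sum = 5 + 6 + 2 + 4 + 3 + 5 + 3 + 3 + 1 + 5 + 4 + 2 + 1 = 44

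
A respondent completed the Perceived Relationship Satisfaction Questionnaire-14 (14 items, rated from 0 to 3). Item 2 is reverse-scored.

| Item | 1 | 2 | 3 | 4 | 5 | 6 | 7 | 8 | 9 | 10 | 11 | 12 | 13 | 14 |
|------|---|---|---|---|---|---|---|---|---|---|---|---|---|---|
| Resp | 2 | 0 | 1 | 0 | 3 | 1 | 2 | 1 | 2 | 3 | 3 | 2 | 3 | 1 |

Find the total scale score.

Raw sum = 24. Reverse-scored items: 2; their raw sum = 0.
Each reversal replaces raw with 3 − raw, changing the total by 3 − 2·raw per item.
Total = 24 + 1·3 − 2·0 = 24 + 3 − 0 = 27

27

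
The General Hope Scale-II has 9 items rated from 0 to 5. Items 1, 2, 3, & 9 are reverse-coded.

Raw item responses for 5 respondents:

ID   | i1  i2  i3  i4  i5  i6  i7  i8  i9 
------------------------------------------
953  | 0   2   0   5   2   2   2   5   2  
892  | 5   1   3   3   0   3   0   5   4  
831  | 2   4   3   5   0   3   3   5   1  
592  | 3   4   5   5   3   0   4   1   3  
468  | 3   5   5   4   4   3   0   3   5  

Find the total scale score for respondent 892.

Respondent 892 raw: 5, 1, 3, 3, 0, 3, 0, 5, 4.
Reverse-coded (reverse-coded value = 5 − response):
  item 1: 5 − 5 = 0
  item 2: 5 − 1 = 4
  item 3: 5 − 3 = 2
  item 4: 3
  item 5: 0
  item 6: 3
  item 7: 0
  item 8: 5
  item 9: 5 − 4 = 1
Sum = 0 + 4 + 2 + 3 + 0 + 3 + 0 + 5 + 1 = 18

18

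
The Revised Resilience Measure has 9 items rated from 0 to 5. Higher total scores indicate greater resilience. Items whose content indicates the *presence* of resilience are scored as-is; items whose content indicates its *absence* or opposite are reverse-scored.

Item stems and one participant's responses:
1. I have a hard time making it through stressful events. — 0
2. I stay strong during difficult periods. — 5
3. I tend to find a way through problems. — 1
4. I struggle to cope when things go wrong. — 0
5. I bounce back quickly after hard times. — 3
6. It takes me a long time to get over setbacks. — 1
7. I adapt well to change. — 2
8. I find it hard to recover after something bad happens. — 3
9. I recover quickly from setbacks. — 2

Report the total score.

29

Items 1, 4, 6, 8 describe the absence/opposite of resilience → reverse-score.
reversed = (0+5) − raw = 5 − raw.
  item 1: 5 − 0 = 5
  item 2: 5
  item 3: 1
  item 4: 5 − 0 = 5
  item 5: 3
  item 6: 5 − 1 = 4
  item 7: 2
  item 8: 5 − 3 = 2
  item 9: 2
Total = 5 + 5 + 1 + 5 + 3 + 4 + 2 + 2 + 2 = 29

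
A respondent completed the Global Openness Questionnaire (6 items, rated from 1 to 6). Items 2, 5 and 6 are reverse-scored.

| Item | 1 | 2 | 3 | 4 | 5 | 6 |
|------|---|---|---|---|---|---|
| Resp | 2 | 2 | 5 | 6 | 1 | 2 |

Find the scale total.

29

Apply reverse scoring (reversed = (1+6) − raw = 7 − raw):
  item 2: 7 − 2 = 5
  item 5: 7 − 1 = 6
  item 6: 7 − 2 = 5
Scored items: 2, 5, 5, 6, 6, 5
Total = 2 + 5 + 5 + 6 + 6 + 5 = 29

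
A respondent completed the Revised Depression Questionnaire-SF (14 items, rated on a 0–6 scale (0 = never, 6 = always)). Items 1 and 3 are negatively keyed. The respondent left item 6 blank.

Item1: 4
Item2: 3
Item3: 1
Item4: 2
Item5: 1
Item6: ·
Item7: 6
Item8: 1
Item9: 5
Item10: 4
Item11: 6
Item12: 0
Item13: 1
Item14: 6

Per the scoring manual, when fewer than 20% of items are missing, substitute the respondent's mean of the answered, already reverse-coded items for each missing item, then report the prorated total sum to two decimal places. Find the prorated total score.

45.23

Reverse-coded (reverse-coded value = 6 − response):
  item 1: 6 − 4 = 2
  item 3: 6 − 1 = 5
Completed scored items (13 of 14): 2, 3, 5, 2, 1, 6, 1, 5, 4, 6, 0, 1, 6; sum = 42.
Person mean = 42 / 13 ≈ 3.2308
Prorated total = (42 / 13) × 14 = 45.23 (to 2 dp)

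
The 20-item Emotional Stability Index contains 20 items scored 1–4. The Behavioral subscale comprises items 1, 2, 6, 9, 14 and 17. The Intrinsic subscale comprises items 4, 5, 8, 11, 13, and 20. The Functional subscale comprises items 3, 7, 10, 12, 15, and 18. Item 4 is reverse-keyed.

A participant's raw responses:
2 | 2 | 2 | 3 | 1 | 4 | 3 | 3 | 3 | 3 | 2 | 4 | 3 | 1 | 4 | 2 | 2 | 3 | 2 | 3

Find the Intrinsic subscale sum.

14

Intrinsic items: 4, 5, 8, 11, 13, 20.
Of these, item 4 is reverse-keyed; reverse-coded value = 5 − response.
  item 4: 5 − 3 = 2
  item 5: 1
  item 8: 3
  item 11: 2
  item 13: 3
  item 20: 3
Sum = 2 + 1 + 3 + 2 + 3 + 3 = 14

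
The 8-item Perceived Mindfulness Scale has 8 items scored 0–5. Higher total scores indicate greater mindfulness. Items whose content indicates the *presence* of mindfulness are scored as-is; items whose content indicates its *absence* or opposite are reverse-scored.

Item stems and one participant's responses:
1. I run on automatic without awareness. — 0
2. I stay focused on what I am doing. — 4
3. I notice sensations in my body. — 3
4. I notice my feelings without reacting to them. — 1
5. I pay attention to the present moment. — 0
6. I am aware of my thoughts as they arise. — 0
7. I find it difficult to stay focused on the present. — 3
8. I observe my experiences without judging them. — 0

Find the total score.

Items 1, 7 describe the absence/opposite of mindfulness → reverse-score.
reverse-coded value = 5 − response.
  item 1: 5 − 0 = 5
  item 2: 4
  item 3: 3
  item 4: 1
  item 5: 0
  item 6: 0
  item 7: 5 − 3 = 2
  item 8: 0
Total = 5 + 4 + 3 + 1 + 0 + 0 + 2 + 0 = 15

15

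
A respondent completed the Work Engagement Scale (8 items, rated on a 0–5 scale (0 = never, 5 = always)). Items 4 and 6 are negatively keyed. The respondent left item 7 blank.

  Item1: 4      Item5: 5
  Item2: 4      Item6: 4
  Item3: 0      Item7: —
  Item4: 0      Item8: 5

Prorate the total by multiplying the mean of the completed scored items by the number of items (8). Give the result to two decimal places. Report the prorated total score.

Reverse-coded (on a 0–5 scale, reversed = 5 − raw):
  item 4: 5 − 0 = 5
  item 6: 5 − 4 = 1
Completed scored items (7 of 8): 4, 4, 0, 5, 5, 1, 5; sum = 24.
Person mean = 24 / 7 ≈ 3.4286
Prorated total = (24 / 7) × 8 = 27.43 (to 2 dp)

27.43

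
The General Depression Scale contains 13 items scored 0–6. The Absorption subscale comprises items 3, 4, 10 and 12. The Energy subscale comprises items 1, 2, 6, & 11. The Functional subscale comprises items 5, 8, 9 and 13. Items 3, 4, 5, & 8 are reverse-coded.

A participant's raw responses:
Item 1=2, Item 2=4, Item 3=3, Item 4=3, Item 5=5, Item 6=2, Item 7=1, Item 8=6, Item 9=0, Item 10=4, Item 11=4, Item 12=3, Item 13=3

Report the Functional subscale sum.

Functional items: 5, 8, 9, 13.
Of these, items 5 & 8 are reverse-coded; reverse-coded value = 6 − response.
  item 5: 6 − 5 = 1
  item 8: 6 − 6 = 0
  item 9: 0
  item 13: 3
Sum = 1 + 0 + 0 + 3 = 4

4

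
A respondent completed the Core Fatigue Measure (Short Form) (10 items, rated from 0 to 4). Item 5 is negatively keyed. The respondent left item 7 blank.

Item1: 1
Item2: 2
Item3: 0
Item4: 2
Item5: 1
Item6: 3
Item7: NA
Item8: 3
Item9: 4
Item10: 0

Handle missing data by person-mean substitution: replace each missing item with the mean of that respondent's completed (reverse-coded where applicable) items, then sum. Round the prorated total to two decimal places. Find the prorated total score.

Reverse-coded (on a 0–4 scale, reversed = 4 − raw):
  item 5: 4 − 1 = 3
Completed scored items (9 of 10): 1, 2, 0, 2, 3, 3, 3, 4, 0; sum = 18.
Person mean = 18 / 9 ≈ 2.0000
Prorated total = (18 / 9) × 10 = 20.00 (to 2 dp)

20.00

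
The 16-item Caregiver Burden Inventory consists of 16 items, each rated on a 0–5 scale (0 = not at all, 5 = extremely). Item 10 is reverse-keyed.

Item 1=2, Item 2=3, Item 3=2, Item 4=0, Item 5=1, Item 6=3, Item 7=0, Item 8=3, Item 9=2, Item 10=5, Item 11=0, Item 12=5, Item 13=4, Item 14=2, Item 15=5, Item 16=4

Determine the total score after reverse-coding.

Reverse-keyed items use 5 − raw:
  item 10: 5 − 5 = 0
After reverse-coding: 2, 3, 2, 0, 1, 3, 0, 3, 2, 0, 0, 5, 4, 2, 5, 4
Total = 2 + 3 + 2 + 0 + 1 + 3 + 0 + 3 + 2 + 0 + 0 + 5 + 4 + 2 + 5 + 4 = 36

36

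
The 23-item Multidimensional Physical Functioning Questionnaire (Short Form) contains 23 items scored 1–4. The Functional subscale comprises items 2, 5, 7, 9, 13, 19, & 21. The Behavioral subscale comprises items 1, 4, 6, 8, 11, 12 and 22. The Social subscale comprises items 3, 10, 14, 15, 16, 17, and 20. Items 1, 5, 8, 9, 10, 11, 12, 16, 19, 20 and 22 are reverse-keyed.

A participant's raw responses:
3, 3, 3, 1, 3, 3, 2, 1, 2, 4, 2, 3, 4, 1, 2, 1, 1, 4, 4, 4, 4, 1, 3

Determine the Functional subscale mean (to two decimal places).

Functional items: 2, 5, 7, 9, 13, 19, 21.
Of these, items 5, 9, and 19 are reverse-keyed; reverse-coded value = 5 − response.
  item 2: 3
  item 5: 5 − 3 = 2
  item 7: 2
  item 9: 5 − 2 = 3
  item 13: 4
  item 19: 5 − 4 = 1
  item 21: 4
Sum = 3 + 2 + 2 + 3 + 4 + 1 + 4 = 19
Mean = 19 / 7 = 2.71

2.71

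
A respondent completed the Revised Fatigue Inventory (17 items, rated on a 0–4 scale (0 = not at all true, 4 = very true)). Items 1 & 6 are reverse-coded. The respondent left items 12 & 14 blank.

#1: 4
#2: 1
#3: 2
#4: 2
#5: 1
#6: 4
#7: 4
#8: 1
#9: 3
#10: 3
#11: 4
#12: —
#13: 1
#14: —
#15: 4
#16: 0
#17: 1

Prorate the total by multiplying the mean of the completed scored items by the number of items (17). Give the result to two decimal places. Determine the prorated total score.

Reverse-coded (reverse-coded value = 4 − response):
  item 1: 4 − 4 = 0
  item 6: 4 − 4 = 0
Completed scored items (15 of 17): 0, 1, 2, 2, 1, 0, 4, 1, 3, 3, 4, 1, 4, 0, 1; sum = 27.
Person mean = 27 / 15 ≈ 1.8000
Prorated total = (27 / 15) × 17 = 30.60 (to 2 dp)

30.60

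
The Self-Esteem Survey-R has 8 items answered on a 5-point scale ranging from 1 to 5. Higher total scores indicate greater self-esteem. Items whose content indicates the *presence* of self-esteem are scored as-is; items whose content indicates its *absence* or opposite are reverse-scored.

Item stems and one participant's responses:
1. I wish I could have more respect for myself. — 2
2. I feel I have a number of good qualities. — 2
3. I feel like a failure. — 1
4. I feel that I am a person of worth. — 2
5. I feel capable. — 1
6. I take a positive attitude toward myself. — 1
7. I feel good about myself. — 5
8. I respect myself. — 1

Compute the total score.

Items 1, 3 describe the absence/opposite of self-esteem → reverse-score.
reversed = (1+5) − raw = 6 − raw.
  item 1: 6 − 2 = 4
  item 2: 2
  item 3: 6 − 1 = 5
  item 4: 2
  item 5: 1
  item 6: 1
  item 7: 5
  item 8: 1
Total = 4 + 2 + 5 + 2 + 1 + 1 + 5 + 1 = 21

21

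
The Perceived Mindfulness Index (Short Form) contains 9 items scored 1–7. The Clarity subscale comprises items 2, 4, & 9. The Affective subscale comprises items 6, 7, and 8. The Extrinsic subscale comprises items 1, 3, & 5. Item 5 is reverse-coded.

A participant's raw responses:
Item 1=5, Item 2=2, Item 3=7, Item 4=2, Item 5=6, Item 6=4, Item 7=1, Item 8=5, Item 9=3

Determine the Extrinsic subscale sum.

14

Extrinsic items: 1, 3, 5.
Of these, item 5 is reverse-coded; on a 1–7 scale, reversed = 8 − raw.
  item 1: 5
  item 3: 7
  item 5: 8 − 6 = 2
Sum = 5 + 7 + 2 = 14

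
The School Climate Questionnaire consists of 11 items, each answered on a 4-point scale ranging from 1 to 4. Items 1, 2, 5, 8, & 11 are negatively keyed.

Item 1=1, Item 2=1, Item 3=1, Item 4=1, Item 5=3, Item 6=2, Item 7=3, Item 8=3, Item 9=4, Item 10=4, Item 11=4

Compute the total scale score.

Raw sum = 27. Negatively keyed items: 1, 2, 5, 8, 11; their raw sum = 12.
Each reversal replaces raw with 5 − raw, changing the total by 5 − 2·raw per item.
Total = 27 + 5·5 − 2·12 = 27 + 25 − 24 = 28

28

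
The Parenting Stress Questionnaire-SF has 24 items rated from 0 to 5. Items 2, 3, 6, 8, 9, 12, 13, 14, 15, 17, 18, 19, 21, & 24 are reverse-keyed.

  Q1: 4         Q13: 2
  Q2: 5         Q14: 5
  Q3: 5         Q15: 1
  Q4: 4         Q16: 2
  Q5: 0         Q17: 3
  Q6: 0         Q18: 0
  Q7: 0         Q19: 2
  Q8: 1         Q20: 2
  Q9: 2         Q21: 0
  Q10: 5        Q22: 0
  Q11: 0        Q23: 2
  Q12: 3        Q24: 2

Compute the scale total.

Raw sum = 50. Reverse-keyed items: 2, 3, 6, 8, 9, 12, 13, 14, 15, 17, 18, 19, 21, 24; their raw sum = 31.
Each reversal replaces raw with 5 − raw, changing the total by 5 − 2·raw per item.
Total = 50 + 14·5 − 2·31 = 50 + 70 − 62 = 58

58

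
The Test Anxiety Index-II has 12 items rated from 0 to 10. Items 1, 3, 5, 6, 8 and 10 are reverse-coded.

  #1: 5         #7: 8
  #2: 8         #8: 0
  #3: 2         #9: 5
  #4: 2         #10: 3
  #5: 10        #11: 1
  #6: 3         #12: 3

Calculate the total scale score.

64

Reversing items 1, 3, 5, 6, 8 and 10 with 10 − raw:
Total = (10−5) + 8 + (10−2) + 2 + (10−10) + (10−3) + 8 + (10−0) + 5 + (10−3) + 1 + 3
      = 5 + 8 + 8 + 2 + 0 + 7 + 8 + 10 + 5 + 7 + 1 + 3 = 64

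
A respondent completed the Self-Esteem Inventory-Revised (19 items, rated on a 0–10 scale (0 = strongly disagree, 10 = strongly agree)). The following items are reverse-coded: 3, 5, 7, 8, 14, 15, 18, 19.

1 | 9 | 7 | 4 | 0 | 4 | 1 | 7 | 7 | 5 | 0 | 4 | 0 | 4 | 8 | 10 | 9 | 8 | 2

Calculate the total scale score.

Raw sum = 90. Reverse-coded items: 3, 5, 7, 8, 14, 15, 18, 19; their raw sum = 37.
Each reversal replaces raw with 10 − raw, changing the total by 10 − 2·raw per item.
Total = 90 + 8·10 − 2·37 = 90 + 80 − 74 = 96

96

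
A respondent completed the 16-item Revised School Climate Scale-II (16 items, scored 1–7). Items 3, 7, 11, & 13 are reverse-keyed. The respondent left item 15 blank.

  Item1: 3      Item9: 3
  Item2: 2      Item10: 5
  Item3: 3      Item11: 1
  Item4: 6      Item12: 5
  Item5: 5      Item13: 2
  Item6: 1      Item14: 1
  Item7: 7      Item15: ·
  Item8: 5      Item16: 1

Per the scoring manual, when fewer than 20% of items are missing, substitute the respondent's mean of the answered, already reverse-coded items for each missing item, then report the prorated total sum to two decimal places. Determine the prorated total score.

Reverse-coded (on a 1–7 scale, reversed = 8 − raw):
  item 3: 8 − 3 = 5
  item 7: 8 − 7 = 1
  item 11: 8 − 1 = 7
  item 13: 8 − 2 = 6
Completed scored items (15 of 16): 3, 2, 5, 6, 5, 1, 1, 5, 3, 5, 7, 5, 6, 1, 1; sum = 56.
Person mean = 56 / 15 ≈ 3.7333
Prorated total = (56 / 15) × 16 = 59.73 (to 2 dp)

59.73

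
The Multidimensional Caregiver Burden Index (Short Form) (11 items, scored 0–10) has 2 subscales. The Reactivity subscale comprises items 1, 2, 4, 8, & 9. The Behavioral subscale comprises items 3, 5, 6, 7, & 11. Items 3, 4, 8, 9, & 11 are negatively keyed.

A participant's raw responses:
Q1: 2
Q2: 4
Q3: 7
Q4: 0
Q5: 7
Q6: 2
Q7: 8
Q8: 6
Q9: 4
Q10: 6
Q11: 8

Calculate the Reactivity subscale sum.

Reactivity items: 1, 2, 4, 8, 9.
Of these, items 4, 8, and 9 are negatively keyed; on a 0–10 scale, reversed = 10 − raw.
  item 1: 2
  item 2: 4
  item 4: 10 − 0 = 10
  item 8: 10 − 6 = 4
  item 9: 10 − 4 = 6
Sum = 2 + 4 + 10 + 4 + 6 = 26

26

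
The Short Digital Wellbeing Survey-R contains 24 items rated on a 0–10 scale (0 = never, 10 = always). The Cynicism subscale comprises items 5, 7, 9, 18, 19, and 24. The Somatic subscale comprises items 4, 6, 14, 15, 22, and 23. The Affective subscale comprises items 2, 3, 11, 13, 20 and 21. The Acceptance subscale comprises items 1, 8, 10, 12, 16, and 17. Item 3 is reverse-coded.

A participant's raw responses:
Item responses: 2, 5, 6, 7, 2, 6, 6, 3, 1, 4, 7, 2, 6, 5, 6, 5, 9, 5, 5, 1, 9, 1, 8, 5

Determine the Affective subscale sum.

32

Affective items: 2, 3, 11, 13, 20, 21.
Of these, item 3 is reverse-coded; reverse-coded value = 10 − response.
  item 2: 5
  item 3: 10 − 6 = 4
  item 11: 7
  item 13: 6
  item 20: 1
  item 21: 9
Sum = 5 + 4 + 7 + 6 + 1 + 9 = 32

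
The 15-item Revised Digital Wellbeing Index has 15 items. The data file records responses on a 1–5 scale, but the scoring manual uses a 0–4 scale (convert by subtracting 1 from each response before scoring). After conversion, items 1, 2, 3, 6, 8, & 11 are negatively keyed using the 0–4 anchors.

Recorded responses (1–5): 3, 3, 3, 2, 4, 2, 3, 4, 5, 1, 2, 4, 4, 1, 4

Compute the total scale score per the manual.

Convert to 0–4: 2, 2, 2, 1, 3, 1, 2, 3, 4, 0, 1, 3, 3, 0, 3
Reverse-coded (reverse-coded value = 4 − response):
  item 1: 4 − 2 = 2
  item 2: 4 − 2 = 2
  item 3: 4 − 2 = 2
  item 6: 4 − 1 = 3
  item 8: 4 − 3 = 1
  item 11: 4 − 1 = 3
Scored: 2, 2, 2, 1, 3, 3, 2, 1, 4, 0, 3, 3, 3, 0, 3
Total = 32

32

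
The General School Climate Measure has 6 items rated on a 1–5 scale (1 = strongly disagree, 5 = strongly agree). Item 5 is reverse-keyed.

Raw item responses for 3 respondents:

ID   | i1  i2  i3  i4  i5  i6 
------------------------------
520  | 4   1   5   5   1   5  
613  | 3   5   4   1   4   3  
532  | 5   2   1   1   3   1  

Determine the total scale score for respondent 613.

18

Respondent 613 raw: 3, 5, 4, 1, 4, 3.
Reverse-coded (reverse-coded value = 6 − response):
  item 1: 3
  item 2: 5
  item 3: 4
  item 4: 1
  item 5: 6 − 4 = 2
  item 6: 3
Sum = 3 + 5 + 4 + 1 + 2 + 3 = 18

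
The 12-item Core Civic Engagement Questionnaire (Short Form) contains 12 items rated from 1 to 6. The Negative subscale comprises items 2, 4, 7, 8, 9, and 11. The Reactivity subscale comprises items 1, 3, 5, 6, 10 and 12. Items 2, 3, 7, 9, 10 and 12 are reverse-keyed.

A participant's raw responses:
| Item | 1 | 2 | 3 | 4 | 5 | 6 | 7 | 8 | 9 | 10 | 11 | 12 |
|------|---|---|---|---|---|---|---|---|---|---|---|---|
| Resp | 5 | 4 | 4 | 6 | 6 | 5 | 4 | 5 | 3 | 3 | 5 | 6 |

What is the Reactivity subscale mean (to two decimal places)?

4.00

Reactivity items: 1, 3, 5, 6, 10, 12.
Of these, items 3, 10, and 12 are reverse-keyed; reverse-coded value = 7 − response.
  item 1: 5
  item 3: 7 − 4 = 3
  item 5: 6
  item 6: 5
  item 10: 7 − 3 = 4
  item 12: 7 − 6 = 1
Sum = 5 + 3 + 6 + 5 + 4 + 1 = 24
Mean = 24 / 6 = 4.00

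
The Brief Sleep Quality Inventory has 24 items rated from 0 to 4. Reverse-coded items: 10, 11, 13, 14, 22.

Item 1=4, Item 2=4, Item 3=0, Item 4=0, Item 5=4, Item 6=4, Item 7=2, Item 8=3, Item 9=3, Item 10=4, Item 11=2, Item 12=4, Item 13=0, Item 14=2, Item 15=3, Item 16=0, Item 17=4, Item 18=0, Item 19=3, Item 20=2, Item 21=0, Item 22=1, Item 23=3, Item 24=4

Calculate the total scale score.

58

Reversing items 10, 11, 13, 14 and 22 with 4 − raw:
Total = 4 + 4 + 0 + 0 + 4 + 4 + 2 + 3 + 3 + (4−4) + (4−2) + 4 + (4−0) + (4−2) + 3 + 0 + 4 + 0 + 3 + 2 + 0 + (4−1) + 3 + 4
      = 4 + 4 + 0 + 0 + 4 + 4 + 2 + 3 + 3 + 0 + 2 + 4 + 4 + 2 + 3 + 0 + 4 + 0 + 3 + 2 + 0 + 3 + 3 + 4 = 58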